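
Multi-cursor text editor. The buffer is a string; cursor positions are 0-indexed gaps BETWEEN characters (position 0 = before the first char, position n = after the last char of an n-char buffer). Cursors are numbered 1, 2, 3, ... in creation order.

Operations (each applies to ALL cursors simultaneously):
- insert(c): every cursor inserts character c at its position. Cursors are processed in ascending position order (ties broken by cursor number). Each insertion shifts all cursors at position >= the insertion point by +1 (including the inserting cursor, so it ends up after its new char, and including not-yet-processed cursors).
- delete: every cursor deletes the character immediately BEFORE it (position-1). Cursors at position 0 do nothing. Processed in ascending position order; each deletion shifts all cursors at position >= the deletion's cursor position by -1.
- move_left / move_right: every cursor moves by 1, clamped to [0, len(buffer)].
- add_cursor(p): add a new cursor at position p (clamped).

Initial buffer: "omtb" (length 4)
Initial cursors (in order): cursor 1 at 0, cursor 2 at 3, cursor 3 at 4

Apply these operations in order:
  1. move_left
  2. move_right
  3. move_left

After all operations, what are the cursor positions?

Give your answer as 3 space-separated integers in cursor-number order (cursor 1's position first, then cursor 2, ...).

Answer: 0 2 3

Derivation:
After op 1 (move_left): buffer="omtb" (len 4), cursors c1@0 c2@2 c3@3, authorship ....
After op 2 (move_right): buffer="omtb" (len 4), cursors c1@1 c2@3 c3@4, authorship ....
After op 3 (move_left): buffer="omtb" (len 4), cursors c1@0 c2@2 c3@3, authorship ....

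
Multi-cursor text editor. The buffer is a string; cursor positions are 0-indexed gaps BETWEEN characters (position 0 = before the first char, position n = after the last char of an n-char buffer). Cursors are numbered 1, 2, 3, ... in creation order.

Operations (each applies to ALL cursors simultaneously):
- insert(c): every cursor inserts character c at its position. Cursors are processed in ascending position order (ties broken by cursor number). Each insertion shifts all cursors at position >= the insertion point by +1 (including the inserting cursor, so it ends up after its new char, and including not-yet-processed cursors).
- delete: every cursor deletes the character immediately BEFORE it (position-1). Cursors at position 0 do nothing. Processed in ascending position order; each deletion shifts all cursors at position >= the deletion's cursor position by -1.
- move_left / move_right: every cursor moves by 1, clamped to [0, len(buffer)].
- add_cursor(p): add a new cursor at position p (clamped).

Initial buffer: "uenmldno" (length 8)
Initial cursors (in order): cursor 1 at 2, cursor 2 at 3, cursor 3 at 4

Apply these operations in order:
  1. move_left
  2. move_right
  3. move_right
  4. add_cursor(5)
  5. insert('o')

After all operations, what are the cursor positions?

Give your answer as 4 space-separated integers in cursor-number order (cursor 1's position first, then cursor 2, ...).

Answer: 4 6 9 9

Derivation:
After op 1 (move_left): buffer="uenmldno" (len 8), cursors c1@1 c2@2 c3@3, authorship ........
After op 2 (move_right): buffer="uenmldno" (len 8), cursors c1@2 c2@3 c3@4, authorship ........
After op 3 (move_right): buffer="uenmldno" (len 8), cursors c1@3 c2@4 c3@5, authorship ........
After op 4 (add_cursor(5)): buffer="uenmldno" (len 8), cursors c1@3 c2@4 c3@5 c4@5, authorship ........
After op 5 (insert('o')): buffer="uenomoloodno" (len 12), cursors c1@4 c2@6 c3@9 c4@9, authorship ...1.2.34...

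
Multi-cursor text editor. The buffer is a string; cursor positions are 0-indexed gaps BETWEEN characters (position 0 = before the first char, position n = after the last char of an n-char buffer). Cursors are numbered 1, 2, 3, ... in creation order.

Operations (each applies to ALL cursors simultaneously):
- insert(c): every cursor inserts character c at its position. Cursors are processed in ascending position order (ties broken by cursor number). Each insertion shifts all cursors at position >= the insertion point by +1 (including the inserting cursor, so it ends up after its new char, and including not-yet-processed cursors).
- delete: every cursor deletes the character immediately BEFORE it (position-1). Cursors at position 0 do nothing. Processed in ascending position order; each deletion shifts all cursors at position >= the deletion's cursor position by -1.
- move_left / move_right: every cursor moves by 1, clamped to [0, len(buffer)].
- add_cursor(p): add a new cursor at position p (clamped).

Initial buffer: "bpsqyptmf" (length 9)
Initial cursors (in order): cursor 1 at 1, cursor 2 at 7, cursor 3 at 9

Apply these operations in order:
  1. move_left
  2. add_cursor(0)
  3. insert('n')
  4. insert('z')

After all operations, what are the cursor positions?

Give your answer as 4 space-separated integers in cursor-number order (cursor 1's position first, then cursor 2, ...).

After op 1 (move_left): buffer="bpsqyptmf" (len 9), cursors c1@0 c2@6 c3@8, authorship .........
After op 2 (add_cursor(0)): buffer="bpsqyptmf" (len 9), cursors c1@0 c4@0 c2@6 c3@8, authorship .........
After op 3 (insert('n')): buffer="nnbpsqypntmnf" (len 13), cursors c1@2 c4@2 c2@9 c3@12, authorship 14......2..3.
After op 4 (insert('z')): buffer="nnzzbpsqypnztmnzf" (len 17), cursors c1@4 c4@4 c2@12 c3@16, authorship 1414......22..33.

Answer: 4 12 16 4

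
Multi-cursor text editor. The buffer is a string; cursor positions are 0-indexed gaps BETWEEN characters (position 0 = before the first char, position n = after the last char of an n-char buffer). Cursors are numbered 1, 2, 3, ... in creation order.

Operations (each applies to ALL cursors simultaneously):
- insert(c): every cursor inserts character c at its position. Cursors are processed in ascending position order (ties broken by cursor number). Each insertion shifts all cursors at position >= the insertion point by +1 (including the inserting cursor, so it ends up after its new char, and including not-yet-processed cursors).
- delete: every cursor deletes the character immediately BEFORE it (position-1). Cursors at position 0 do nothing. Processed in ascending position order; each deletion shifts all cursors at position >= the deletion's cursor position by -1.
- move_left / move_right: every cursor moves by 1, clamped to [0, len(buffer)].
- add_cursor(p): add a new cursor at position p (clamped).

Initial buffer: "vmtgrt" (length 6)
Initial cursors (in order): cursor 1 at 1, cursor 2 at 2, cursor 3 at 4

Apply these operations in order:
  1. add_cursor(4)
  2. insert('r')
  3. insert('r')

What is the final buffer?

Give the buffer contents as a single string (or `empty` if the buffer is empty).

After op 1 (add_cursor(4)): buffer="vmtgrt" (len 6), cursors c1@1 c2@2 c3@4 c4@4, authorship ......
After op 2 (insert('r')): buffer="vrmrtgrrrt" (len 10), cursors c1@2 c2@4 c3@8 c4@8, authorship .1.2..34..
After op 3 (insert('r')): buffer="vrrmrrtgrrrrrt" (len 14), cursors c1@3 c2@6 c3@12 c4@12, authorship .11.22..3434..

Answer: vrrmrrtgrrrrrt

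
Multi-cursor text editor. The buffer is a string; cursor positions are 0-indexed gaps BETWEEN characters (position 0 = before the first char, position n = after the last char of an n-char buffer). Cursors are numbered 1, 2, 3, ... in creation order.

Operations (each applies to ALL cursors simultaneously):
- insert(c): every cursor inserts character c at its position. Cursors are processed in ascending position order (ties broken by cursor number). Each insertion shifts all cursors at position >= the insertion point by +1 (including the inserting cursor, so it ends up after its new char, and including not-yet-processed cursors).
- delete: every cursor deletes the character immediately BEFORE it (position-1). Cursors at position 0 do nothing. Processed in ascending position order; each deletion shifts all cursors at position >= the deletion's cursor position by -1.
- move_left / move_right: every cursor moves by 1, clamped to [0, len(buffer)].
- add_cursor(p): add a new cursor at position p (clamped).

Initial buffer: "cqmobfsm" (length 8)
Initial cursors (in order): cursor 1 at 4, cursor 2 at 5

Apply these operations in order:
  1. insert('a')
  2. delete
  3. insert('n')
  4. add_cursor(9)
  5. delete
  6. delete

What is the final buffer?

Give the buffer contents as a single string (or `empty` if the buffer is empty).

Answer: cqmm

Derivation:
After op 1 (insert('a')): buffer="cqmoabafsm" (len 10), cursors c1@5 c2@7, authorship ....1.2...
After op 2 (delete): buffer="cqmobfsm" (len 8), cursors c1@4 c2@5, authorship ........
After op 3 (insert('n')): buffer="cqmonbnfsm" (len 10), cursors c1@5 c2@7, authorship ....1.2...
After op 4 (add_cursor(9)): buffer="cqmonbnfsm" (len 10), cursors c1@5 c2@7 c3@9, authorship ....1.2...
After op 5 (delete): buffer="cqmobfm" (len 7), cursors c1@4 c2@5 c3@6, authorship .......
After op 6 (delete): buffer="cqmm" (len 4), cursors c1@3 c2@3 c3@3, authorship ....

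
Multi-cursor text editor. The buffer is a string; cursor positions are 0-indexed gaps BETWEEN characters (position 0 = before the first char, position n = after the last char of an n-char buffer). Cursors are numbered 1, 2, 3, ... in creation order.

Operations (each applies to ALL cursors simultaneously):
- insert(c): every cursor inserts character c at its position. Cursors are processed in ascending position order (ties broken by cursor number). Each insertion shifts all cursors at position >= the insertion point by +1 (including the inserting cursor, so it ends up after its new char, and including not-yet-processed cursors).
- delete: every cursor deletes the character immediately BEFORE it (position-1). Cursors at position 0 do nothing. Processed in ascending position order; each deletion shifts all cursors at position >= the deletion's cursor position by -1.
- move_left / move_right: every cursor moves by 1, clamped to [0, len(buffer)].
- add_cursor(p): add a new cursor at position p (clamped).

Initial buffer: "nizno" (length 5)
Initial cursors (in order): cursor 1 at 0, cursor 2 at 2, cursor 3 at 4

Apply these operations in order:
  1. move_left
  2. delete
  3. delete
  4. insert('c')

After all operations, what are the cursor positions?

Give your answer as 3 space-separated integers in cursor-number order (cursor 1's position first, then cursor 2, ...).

After op 1 (move_left): buffer="nizno" (len 5), cursors c1@0 c2@1 c3@3, authorship .....
After op 2 (delete): buffer="ino" (len 3), cursors c1@0 c2@0 c3@1, authorship ...
After op 3 (delete): buffer="no" (len 2), cursors c1@0 c2@0 c3@0, authorship ..
After op 4 (insert('c')): buffer="cccno" (len 5), cursors c1@3 c2@3 c3@3, authorship 123..

Answer: 3 3 3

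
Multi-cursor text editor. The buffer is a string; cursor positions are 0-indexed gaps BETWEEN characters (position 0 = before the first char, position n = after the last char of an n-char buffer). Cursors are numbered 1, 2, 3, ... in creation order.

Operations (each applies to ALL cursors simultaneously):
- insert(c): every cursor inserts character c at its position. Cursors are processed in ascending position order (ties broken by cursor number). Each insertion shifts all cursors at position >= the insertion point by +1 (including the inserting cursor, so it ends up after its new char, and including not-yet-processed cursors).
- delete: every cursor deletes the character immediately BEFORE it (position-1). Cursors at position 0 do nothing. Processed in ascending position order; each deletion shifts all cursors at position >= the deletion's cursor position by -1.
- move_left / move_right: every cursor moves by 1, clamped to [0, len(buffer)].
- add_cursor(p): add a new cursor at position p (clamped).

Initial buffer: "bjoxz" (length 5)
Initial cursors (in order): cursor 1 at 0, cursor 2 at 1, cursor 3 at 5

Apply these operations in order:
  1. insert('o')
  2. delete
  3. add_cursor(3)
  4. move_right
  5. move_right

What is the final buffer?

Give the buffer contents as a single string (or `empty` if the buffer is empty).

Answer: bjoxz

Derivation:
After op 1 (insert('o')): buffer="obojoxzo" (len 8), cursors c1@1 c2@3 c3@8, authorship 1.2....3
After op 2 (delete): buffer="bjoxz" (len 5), cursors c1@0 c2@1 c3@5, authorship .....
After op 3 (add_cursor(3)): buffer="bjoxz" (len 5), cursors c1@0 c2@1 c4@3 c3@5, authorship .....
After op 4 (move_right): buffer="bjoxz" (len 5), cursors c1@1 c2@2 c4@4 c3@5, authorship .....
After op 5 (move_right): buffer="bjoxz" (len 5), cursors c1@2 c2@3 c3@5 c4@5, authorship .....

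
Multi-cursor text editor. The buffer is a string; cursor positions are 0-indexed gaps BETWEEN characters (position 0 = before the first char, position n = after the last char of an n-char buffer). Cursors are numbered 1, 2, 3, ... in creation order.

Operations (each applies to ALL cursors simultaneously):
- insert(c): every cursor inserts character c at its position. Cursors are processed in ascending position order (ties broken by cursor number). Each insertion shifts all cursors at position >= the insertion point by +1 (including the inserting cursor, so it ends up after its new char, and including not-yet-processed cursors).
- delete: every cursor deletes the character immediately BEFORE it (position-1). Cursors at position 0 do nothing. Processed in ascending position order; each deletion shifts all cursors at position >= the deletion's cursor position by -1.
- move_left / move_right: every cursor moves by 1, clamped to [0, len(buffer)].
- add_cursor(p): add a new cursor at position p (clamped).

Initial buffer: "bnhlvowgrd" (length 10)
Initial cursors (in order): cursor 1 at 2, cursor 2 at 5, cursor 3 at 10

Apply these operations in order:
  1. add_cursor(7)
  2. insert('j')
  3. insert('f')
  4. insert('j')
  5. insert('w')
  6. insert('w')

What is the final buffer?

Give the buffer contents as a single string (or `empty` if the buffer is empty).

After op 1 (add_cursor(7)): buffer="bnhlvowgrd" (len 10), cursors c1@2 c2@5 c4@7 c3@10, authorship ..........
After op 2 (insert('j')): buffer="bnjhlvjowjgrdj" (len 14), cursors c1@3 c2@7 c4@10 c3@14, authorship ..1...2..4...3
After op 3 (insert('f')): buffer="bnjfhlvjfowjfgrdjf" (len 18), cursors c1@4 c2@9 c4@13 c3@18, authorship ..11...22..44...33
After op 4 (insert('j')): buffer="bnjfjhlvjfjowjfjgrdjfj" (len 22), cursors c1@5 c2@11 c4@16 c3@22, authorship ..111...222..444...333
After op 5 (insert('w')): buffer="bnjfjwhlvjfjwowjfjwgrdjfjw" (len 26), cursors c1@6 c2@13 c4@19 c3@26, authorship ..1111...2222..4444...3333
After op 6 (insert('w')): buffer="bnjfjwwhlvjfjwwowjfjwwgrdjfjww" (len 30), cursors c1@7 c2@15 c4@22 c3@30, authorship ..11111...22222..44444...33333

Answer: bnjfjwwhlvjfjwwowjfjwwgrdjfjww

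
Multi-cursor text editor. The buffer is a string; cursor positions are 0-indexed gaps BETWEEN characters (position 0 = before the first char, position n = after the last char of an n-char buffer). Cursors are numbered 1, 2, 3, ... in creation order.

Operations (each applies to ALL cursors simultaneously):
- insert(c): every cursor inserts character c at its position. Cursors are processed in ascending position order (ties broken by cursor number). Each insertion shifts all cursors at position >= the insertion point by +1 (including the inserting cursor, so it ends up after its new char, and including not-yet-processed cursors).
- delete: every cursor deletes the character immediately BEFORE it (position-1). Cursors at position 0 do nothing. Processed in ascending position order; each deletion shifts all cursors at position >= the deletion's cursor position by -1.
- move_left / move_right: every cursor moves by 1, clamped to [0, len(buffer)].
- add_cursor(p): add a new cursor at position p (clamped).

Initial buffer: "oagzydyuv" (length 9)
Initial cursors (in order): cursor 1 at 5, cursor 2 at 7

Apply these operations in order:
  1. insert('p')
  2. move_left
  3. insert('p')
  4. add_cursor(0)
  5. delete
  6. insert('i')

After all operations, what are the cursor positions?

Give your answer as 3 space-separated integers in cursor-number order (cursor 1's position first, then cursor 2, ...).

Answer: 7 11 1

Derivation:
After op 1 (insert('p')): buffer="oagzypdypuv" (len 11), cursors c1@6 c2@9, authorship .....1..2..
After op 2 (move_left): buffer="oagzypdypuv" (len 11), cursors c1@5 c2@8, authorship .....1..2..
After op 3 (insert('p')): buffer="oagzyppdyppuv" (len 13), cursors c1@6 c2@10, authorship .....11..22..
After op 4 (add_cursor(0)): buffer="oagzyppdyppuv" (len 13), cursors c3@0 c1@6 c2@10, authorship .....11..22..
After op 5 (delete): buffer="oagzypdypuv" (len 11), cursors c3@0 c1@5 c2@8, authorship .....1..2..
After op 6 (insert('i')): buffer="ioagzyipdyipuv" (len 14), cursors c3@1 c1@7 c2@11, authorship 3.....11..22..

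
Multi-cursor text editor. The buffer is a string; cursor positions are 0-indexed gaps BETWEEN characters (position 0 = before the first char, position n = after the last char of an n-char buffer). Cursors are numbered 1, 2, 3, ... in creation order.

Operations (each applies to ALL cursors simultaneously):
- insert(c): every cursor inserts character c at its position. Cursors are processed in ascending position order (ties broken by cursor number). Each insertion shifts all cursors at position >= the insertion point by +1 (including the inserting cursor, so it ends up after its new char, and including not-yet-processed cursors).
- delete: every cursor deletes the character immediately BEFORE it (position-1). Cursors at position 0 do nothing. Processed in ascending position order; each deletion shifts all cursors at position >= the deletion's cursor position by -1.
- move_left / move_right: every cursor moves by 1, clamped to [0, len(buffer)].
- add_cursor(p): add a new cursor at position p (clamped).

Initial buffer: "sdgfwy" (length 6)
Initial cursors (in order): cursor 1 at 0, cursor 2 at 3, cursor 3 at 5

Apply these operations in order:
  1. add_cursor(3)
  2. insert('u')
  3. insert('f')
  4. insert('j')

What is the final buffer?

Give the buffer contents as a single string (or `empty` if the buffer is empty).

After op 1 (add_cursor(3)): buffer="sdgfwy" (len 6), cursors c1@0 c2@3 c4@3 c3@5, authorship ......
After op 2 (insert('u')): buffer="usdguufwuy" (len 10), cursors c1@1 c2@6 c4@6 c3@9, authorship 1...24..3.
After op 3 (insert('f')): buffer="ufsdguufffwufy" (len 14), cursors c1@2 c2@9 c4@9 c3@13, authorship 11...2424..33.
After op 4 (insert('j')): buffer="ufjsdguuffjjfwufjy" (len 18), cursors c1@3 c2@12 c4@12 c3@17, authorship 111...242424..333.

Answer: ufjsdguuffjjfwufjy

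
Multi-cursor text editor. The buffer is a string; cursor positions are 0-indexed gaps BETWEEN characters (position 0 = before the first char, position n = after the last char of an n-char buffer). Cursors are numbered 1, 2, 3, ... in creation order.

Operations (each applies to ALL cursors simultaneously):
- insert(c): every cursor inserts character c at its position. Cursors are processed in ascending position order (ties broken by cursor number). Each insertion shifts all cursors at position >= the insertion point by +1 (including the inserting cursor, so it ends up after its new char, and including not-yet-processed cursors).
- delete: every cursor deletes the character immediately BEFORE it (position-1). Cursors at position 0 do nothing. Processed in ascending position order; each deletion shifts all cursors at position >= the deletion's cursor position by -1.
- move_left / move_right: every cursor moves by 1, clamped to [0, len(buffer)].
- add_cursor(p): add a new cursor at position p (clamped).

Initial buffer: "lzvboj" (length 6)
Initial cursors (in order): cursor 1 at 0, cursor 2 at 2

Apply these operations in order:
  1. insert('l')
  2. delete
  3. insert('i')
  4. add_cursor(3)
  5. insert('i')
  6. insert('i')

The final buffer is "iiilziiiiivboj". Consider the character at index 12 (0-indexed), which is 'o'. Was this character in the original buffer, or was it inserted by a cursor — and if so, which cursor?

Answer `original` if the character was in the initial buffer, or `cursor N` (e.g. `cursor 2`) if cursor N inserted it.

After op 1 (insert('l')): buffer="llzlvboj" (len 8), cursors c1@1 c2@4, authorship 1..2....
After op 2 (delete): buffer="lzvboj" (len 6), cursors c1@0 c2@2, authorship ......
After op 3 (insert('i')): buffer="ilzivboj" (len 8), cursors c1@1 c2@4, authorship 1..2....
After op 4 (add_cursor(3)): buffer="ilzivboj" (len 8), cursors c1@1 c3@3 c2@4, authorship 1..2....
After op 5 (insert('i')): buffer="iilziiivboj" (len 11), cursors c1@2 c3@5 c2@7, authorship 11..322....
After op 6 (insert('i')): buffer="iiilziiiiivboj" (len 14), cursors c1@3 c3@7 c2@10, authorship 111..33222....
Authorship (.=original, N=cursor N): 1 1 1 . . 3 3 2 2 2 . . . .
Index 12: author = original

Answer: original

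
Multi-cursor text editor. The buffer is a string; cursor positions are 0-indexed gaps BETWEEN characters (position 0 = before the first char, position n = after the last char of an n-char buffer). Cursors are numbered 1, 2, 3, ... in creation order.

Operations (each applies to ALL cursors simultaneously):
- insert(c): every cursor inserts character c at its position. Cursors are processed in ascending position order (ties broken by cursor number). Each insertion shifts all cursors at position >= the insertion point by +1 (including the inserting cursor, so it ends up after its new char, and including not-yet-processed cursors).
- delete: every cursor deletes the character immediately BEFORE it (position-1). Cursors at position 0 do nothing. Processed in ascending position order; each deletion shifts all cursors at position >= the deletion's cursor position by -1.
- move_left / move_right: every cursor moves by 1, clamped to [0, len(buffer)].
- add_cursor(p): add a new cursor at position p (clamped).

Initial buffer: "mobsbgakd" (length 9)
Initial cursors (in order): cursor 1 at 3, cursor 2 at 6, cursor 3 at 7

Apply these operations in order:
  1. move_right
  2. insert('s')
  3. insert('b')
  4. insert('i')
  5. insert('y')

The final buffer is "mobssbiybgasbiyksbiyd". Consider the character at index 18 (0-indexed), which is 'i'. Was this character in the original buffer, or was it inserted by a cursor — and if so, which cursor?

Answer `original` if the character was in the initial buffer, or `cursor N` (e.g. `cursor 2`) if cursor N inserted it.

Answer: cursor 3

Derivation:
After op 1 (move_right): buffer="mobsbgakd" (len 9), cursors c1@4 c2@7 c3@8, authorship .........
After op 2 (insert('s')): buffer="mobssbgasksd" (len 12), cursors c1@5 c2@9 c3@11, authorship ....1...2.3.
After op 3 (insert('b')): buffer="mobssbbgasbksbd" (len 15), cursors c1@6 c2@11 c3@14, authorship ....11...22.33.
After op 4 (insert('i')): buffer="mobssbibgasbiksbid" (len 18), cursors c1@7 c2@13 c3@17, authorship ....111...222.333.
After op 5 (insert('y')): buffer="mobssbiybgasbiyksbiyd" (len 21), cursors c1@8 c2@15 c3@20, authorship ....1111...2222.3333.
Authorship (.=original, N=cursor N): . . . . 1 1 1 1 . . . 2 2 2 2 . 3 3 3 3 .
Index 18: author = 3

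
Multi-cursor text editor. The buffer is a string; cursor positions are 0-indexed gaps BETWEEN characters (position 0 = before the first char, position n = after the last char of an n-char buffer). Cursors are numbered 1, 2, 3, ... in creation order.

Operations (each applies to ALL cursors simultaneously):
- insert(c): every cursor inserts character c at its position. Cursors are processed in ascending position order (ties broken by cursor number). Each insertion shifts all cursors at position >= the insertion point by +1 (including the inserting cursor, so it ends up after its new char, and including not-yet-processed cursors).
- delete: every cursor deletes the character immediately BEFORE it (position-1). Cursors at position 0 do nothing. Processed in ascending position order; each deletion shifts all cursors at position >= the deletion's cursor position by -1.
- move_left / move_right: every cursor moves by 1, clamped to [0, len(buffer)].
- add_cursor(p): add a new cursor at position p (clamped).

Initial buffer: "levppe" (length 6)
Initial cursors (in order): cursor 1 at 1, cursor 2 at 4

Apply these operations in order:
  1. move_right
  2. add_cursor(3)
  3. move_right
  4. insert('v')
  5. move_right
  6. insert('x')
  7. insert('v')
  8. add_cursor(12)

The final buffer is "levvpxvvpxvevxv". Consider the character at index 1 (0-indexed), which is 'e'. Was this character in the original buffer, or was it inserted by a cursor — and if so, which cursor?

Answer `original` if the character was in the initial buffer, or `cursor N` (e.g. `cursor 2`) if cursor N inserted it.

After op 1 (move_right): buffer="levppe" (len 6), cursors c1@2 c2@5, authorship ......
After op 2 (add_cursor(3)): buffer="levppe" (len 6), cursors c1@2 c3@3 c2@5, authorship ......
After op 3 (move_right): buffer="levppe" (len 6), cursors c1@3 c3@4 c2@6, authorship ......
After op 4 (insert('v')): buffer="levvpvpev" (len 9), cursors c1@4 c3@6 c2@9, authorship ...1.3..2
After op 5 (move_right): buffer="levvpvpev" (len 9), cursors c1@5 c3@7 c2@9, authorship ...1.3..2
After op 6 (insert('x')): buffer="levvpxvpxevx" (len 12), cursors c1@6 c3@9 c2@12, authorship ...1.13.3.22
After op 7 (insert('v')): buffer="levvpxvvpxvevxv" (len 15), cursors c1@7 c3@11 c2@15, authorship ...1.113.33.222
After op 8 (add_cursor(12)): buffer="levvpxvvpxvevxv" (len 15), cursors c1@7 c3@11 c4@12 c2@15, authorship ...1.113.33.222
Authorship (.=original, N=cursor N): . . . 1 . 1 1 3 . 3 3 . 2 2 2
Index 1: author = original

Answer: original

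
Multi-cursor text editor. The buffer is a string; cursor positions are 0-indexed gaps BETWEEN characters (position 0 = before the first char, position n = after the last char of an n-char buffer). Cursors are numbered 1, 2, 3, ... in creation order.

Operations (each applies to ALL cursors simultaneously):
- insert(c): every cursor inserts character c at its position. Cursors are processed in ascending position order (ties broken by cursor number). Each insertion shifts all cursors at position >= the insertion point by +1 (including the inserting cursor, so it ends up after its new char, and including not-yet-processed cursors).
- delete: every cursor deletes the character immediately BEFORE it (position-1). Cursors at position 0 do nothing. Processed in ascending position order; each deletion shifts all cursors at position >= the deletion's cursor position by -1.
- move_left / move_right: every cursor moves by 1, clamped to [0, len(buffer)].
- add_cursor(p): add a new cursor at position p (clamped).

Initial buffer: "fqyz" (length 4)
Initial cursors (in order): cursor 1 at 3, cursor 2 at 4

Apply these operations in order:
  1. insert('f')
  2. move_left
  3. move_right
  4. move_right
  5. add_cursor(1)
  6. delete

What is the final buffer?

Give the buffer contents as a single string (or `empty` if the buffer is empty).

Answer: qyf

Derivation:
After op 1 (insert('f')): buffer="fqyfzf" (len 6), cursors c1@4 c2@6, authorship ...1.2
After op 2 (move_left): buffer="fqyfzf" (len 6), cursors c1@3 c2@5, authorship ...1.2
After op 3 (move_right): buffer="fqyfzf" (len 6), cursors c1@4 c2@6, authorship ...1.2
After op 4 (move_right): buffer="fqyfzf" (len 6), cursors c1@5 c2@6, authorship ...1.2
After op 5 (add_cursor(1)): buffer="fqyfzf" (len 6), cursors c3@1 c1@5 c2@6, authorship ...1.2
After op 6 (delete): buffer="qyf" (len 3), cursors c3@0 c1@3 c2@3, authorship ..1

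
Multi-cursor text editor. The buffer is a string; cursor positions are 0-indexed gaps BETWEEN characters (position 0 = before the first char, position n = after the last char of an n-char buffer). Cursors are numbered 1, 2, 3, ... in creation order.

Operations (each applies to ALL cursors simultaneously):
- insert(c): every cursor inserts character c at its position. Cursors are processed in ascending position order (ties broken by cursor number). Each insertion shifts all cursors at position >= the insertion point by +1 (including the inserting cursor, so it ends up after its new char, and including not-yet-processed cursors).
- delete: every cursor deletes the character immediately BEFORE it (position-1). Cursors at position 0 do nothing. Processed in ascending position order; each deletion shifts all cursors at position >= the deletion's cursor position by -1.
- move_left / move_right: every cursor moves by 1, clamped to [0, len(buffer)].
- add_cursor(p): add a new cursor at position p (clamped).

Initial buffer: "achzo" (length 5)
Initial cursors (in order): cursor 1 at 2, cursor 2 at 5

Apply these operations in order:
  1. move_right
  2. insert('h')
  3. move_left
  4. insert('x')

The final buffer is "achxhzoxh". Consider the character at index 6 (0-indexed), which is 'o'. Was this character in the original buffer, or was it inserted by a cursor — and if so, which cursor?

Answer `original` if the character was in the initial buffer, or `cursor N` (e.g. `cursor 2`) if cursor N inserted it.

After op 1 (move_right): buffer="achzo" (len 5), cursors c1@3 c2@5, authorship .....
After op 2 (insert('h')): buffer="achhzoh" (len 7), cursors c1@4 c2@7, authorship ...1..2
After op 3 (move_left): buffer="achhzoh" (len 7), cursors c1@3 c2@6, authorship ...1..2
After op 4 (insert('x')): buffer="achxhzoxh" (len 9), cursors c1@4 c2@8, authorship ...11..22
Authorship (.=original, N=cursor N): . . . 1 1 . . 2 2
Index 6: author = original

Answer: original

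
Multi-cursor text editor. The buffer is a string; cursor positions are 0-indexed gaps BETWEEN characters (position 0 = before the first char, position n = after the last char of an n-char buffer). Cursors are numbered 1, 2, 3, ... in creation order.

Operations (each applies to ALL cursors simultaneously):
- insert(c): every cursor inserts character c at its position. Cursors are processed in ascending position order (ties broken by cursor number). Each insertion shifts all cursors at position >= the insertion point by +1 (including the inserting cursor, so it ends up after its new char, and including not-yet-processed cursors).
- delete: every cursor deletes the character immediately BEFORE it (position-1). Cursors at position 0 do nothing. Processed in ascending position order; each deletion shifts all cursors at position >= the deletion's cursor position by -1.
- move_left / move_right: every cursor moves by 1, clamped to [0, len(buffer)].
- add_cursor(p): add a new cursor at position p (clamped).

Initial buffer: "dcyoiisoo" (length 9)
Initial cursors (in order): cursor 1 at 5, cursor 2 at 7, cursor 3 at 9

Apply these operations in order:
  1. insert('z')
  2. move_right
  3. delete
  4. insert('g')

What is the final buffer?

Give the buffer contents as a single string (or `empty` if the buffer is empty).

Answer: dcyoizgszgog

Derivation:
After op 1 (insert('z')): buffer="dcyoiziszooz" (len 12), cursors c1@6 c2@9 c3@12, authorship .....1..2..3
After op 2 (move_right): buffer="dcyoiziszooz" (len 12), cursors c1@7 c2@10 c3@12, authorship .....1..2..3
After op 3 (delete): buffer="dcyoizszo" (len 9), cursors c1@6 c2@8 c3@9, authorship .....1.2.
After op 4 (insert('g')): buffer="dcyoizgszgog" (len 12), cursors c1@7 c2@10 c3@12, authorship .....11.22.3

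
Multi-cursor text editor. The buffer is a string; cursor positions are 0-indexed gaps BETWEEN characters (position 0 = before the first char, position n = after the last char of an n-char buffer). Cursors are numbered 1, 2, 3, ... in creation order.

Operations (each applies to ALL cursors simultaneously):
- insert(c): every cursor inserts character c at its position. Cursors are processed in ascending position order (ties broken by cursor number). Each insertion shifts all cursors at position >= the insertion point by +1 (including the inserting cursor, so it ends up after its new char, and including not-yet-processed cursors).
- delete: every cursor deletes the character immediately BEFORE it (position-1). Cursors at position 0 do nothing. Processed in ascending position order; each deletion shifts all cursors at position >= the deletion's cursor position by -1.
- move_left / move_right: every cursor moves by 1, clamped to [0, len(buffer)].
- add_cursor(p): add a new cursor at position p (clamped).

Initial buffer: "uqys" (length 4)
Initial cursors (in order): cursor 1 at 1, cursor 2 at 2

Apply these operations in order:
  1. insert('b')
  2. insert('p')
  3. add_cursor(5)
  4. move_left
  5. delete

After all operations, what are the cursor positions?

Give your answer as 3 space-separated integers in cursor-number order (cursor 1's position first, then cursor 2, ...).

After op 1 (insert('b')): buffer="ubqbys" (len 6), cursors c1@2 c2@4, authorship .1.2..
After op 2 (insert('p')): buffer="ubpqbpys" (len 8), cursors c1@3 c2@6, authorship .11.22..
After op 3 (add_cursor(5)): buffer="ubpqbpys" (len 8), cursors c1@3 c3@5 c2@6, authorship .11.22..
After op 4 (move_left): buffer="ubpqbpys" (len 8), cursors c1@2 c3@4 c2@5, authorship .11.22..
After op 5 (delete): buffer="uppys" (len 5), cursors c1@1 c2@2 c3@2, authorship .12..

Answer: 1 2 2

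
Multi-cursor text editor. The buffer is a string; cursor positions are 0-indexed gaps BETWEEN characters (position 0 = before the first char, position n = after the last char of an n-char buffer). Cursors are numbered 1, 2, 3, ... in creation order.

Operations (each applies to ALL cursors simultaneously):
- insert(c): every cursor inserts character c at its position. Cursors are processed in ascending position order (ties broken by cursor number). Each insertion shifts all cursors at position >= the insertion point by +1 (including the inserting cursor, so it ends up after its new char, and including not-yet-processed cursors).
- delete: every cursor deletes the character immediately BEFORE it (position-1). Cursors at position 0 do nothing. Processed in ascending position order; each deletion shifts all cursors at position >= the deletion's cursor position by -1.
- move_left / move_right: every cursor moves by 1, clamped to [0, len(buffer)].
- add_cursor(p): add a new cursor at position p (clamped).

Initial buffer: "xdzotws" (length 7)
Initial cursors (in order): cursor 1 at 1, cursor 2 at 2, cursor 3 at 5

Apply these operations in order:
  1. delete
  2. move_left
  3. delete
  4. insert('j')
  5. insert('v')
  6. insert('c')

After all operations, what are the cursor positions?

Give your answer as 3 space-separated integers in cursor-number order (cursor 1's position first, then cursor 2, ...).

Answer: 9 9 9

Derivation:
After op 1 (delete): buffer="zows" (len 4), cursors c1@0 c2@0 c3@2, authorship ....
After op 2 (move_left): buffer="zows" (len 4), cursors c1@0 c2@0 c3@1, authorship ....
After op 3 (delete): buffer="ows" (len 3), cursors c1@0 c2@0 c3@0, authorship ...
After op 4 (insert('j')): buffer="jjjows" (len 6), cursors c1@3 c2@3 c3@3, authorship 123...
After op 5 (insert('v')): buffer="jjjvvvows" (len 9), cursors c1@6 c2@6 c3@6, authorship 123123...
After op 6 (insert('c')): buffer="jjjvvvcccows" (len 12), cursors c1@9 c2@9 c3@9, authorship 123123123...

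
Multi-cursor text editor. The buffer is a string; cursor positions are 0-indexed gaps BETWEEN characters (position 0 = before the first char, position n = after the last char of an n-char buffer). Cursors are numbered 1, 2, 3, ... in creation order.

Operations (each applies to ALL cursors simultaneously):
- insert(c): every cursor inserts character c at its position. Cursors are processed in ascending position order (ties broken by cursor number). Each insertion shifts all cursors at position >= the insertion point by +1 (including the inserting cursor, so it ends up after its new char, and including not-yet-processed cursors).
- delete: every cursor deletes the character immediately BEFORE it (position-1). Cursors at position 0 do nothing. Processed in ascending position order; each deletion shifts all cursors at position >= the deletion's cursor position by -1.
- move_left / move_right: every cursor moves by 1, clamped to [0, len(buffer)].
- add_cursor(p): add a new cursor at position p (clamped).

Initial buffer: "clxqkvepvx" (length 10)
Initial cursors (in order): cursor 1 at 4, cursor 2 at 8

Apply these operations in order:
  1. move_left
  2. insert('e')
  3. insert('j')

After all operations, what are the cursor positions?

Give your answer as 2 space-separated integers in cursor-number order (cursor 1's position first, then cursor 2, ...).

After op 1 (move_left): buffer="clxqkvepvx" (len 10), cursors c1@3 c2@7, authorship ..........
After op 2 (insert('e')): buffer="clxeqkveepvx" (len 12), cursors c1@4 c2@9, authorship ...1....2...
After op 3 (insert('j')): buffer="clxejqkveejpvx" (len 14), cursors c1@5 c2@11, authorship ...11....22...

Answer: 5 11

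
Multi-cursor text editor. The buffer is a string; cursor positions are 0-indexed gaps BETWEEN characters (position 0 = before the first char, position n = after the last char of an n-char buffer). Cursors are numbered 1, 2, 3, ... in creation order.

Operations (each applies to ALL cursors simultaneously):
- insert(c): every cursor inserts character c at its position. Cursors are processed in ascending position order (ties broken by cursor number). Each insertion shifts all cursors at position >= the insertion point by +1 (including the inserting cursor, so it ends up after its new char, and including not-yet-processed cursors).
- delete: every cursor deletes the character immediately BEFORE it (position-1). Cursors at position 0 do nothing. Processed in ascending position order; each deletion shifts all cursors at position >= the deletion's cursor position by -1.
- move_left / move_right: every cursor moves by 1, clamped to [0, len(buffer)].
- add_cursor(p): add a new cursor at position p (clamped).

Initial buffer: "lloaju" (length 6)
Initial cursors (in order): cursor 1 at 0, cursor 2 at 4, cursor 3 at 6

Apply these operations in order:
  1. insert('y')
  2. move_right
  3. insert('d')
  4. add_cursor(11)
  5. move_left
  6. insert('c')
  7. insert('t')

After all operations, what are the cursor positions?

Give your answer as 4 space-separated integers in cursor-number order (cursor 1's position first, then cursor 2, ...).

After op 1 (insert('y')): buffer="ylloayjuy" (len 9), cursors c1@1 c2@6 c3@9, authorship 1....2..3
After op 2 (move_right): buffer="ylloayjuy" (len 9), cursors c1@2 c2@7 c3@9, authorship 1....2..3
After op 3 (insert('d')): buffer="yldloayjduyd" (len 12), cursors c1@3 c2@9 c3@12, authorship 1.1...2.2.33
After op 4 (add_cursor(11)): buffer="yldloayjduyd" (len 12), cursors c1@3 c2@9 c4@11 c3@12, authorship 1.1...2.2.33
After op 5 (move_left): buffer="yldloayjduyd" (len 12), cursors c1@2 c2@8 c4@10 c3@11, authorship 1.1...2.2.33
After op 6 (insert('c')): buffer="ylcdloayjcducycd" (len 16), cursors c1@3 c2@10 c4@13 c3@15, authorship 1.11...2.22.4333
After op 7 (insert('t')): buffer="ylctdloayjctductyctd" (len 20), cursors c1@4 c2@12 c4@16 c3@19, authorship 1.111...2.222.443333

Answer: 4 12 19 16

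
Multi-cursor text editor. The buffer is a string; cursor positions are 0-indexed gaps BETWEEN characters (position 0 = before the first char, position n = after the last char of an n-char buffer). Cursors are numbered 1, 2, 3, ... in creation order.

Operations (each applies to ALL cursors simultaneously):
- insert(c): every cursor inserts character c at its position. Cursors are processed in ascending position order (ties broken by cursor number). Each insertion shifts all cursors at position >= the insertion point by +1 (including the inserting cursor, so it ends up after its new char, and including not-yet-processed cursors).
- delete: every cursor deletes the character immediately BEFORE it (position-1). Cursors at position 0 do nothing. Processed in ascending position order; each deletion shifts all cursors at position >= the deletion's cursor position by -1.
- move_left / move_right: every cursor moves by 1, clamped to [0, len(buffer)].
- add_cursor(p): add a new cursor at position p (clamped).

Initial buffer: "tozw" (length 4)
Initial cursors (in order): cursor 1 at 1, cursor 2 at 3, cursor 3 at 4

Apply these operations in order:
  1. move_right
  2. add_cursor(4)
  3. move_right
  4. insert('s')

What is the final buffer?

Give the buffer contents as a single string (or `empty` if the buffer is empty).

Answer: tozswsss

Derivation:
After op 1 (move_right): buffer="tozw" (len 4), cursors c1@2 c2@4 c3@4, authorship ....
After op 2 (add_cursor(4)): buffer="tozw" (len 4), cursors c1@2 c2@4 c3@4 c4@4, authorship ....
After op 3 (move_right): buffer="tozw" (len 4), cursors c1@3 c2@4 c3@4 c4@4, authorship ....
After op 4 (insert('s')): buffer="tozswsss" (len 8), cursors c1@4 c2@8 c3@8 c4@8, authorship ...1.234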